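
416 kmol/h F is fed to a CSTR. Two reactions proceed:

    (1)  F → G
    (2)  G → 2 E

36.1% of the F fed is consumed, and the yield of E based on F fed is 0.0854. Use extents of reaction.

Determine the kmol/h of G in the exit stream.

Conversion of F: F consumed = 1ξ₁ = 0.361 × 416 → ξ₁ = 150.2 kmol/h.
Yield of E: 2ξ₂ / 416 = 0.0854 → ξ₂ = 17.76 kmol/h.
Outlet amounts (n = n₀ + Σ ν·ξ):
  F: 416 − 1(150.2) = 265.8
  G: 0 + 1(150.2) − 1(17.76) = 132.4
  E: 0 + 2(17.76) = 35.53

132 kmol/h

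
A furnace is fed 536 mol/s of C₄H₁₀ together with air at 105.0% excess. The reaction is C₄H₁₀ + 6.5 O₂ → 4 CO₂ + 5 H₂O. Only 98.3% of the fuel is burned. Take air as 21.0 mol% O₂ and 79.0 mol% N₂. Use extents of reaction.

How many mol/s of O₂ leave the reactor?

Stoichiometric O₂ = 6.5 × 536 = 3484 mol/s; O₂ fed = 3484 × 2.050 = 7142 mol/s.
N₂ fed = 7142 × 79/21 = 26870 mol/s.
Fuel reacted = 0.983 × 536 → ξ = 526.9 mol/s.
Outlet (n = n₀ + ν ξ):
  C₄H₁₀: 536 − 1(526.9) = 9.112
  O₂: 7142 − 6.5(526.9) = 3717
  N₂: 26870 (inert)
  CO₂: 0 + 4(526.9) = 2108
  H₂O: 0 + 5(526.9) = 2634

3720 mol/s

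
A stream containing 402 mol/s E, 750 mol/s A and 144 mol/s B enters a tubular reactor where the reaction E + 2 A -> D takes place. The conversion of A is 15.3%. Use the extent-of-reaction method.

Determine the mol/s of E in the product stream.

A reacted = 0.153 × 750 = 114.8 mol/s; ν_A = −2, so ξ = 114.8/2 = 57.38 mol/s.
Outlet amounts (n = n₀ + ν ξ):
  E: 402 − 1(57.38) = 344.6
  A: 750 − 2(57.38) = 635.2
  D: 0 + 1(57.38) = 57.38
  B: 144 (inert)

345 mol/s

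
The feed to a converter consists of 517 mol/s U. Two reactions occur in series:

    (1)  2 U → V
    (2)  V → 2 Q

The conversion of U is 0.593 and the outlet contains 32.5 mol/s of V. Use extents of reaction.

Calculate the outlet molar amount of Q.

242 mol/s

Conversion of U: U consumed = 2ξ₁ = 0.593 × 517 → ξ₁ = 153.3 mol/s.
V balance: n_V = 0 + 1ξ₁ − 1ξ₂ = 32.5 → ξ₂ = (1·153.3 − 32.5)/1 = 120.8 mol/s.
Outlet amounts (n = n₀ + Σ ν·ξ):
  U: 517 − 2(153.3) = 210.4
  V: 0 + 1(153.3) − 1(120.8) = 32.5
  Q: 0 + 2(120.8) = 241.6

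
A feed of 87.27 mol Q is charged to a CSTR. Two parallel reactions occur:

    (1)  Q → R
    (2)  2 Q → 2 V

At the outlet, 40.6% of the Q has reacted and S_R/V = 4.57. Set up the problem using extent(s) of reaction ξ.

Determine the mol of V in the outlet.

6.36 mol

Conversion of Q: Q consumed = 0.406 × 87.27 = 35.43 mol = 1ξ₁ + 2ξ₂.
Selectivity: 1ξ₁ / (2ξ₂) = 4.57 → ξ₁ = 9.14 ξ₂.
Substitute: (1·9.14 + 2) ξ₂ = 35.43 → ξ₂ = 3.181 mol, ξ₁ = 29.07 mol.
Outlet amounts (n = n₀ + Σ ν·ξ):
  Q: 87.27 − 1(29.07) − 2(3.181) = 51.84
  R: 0 + 1(29.07) = 29.07
  V: 0 + 2(3.181) = 6.361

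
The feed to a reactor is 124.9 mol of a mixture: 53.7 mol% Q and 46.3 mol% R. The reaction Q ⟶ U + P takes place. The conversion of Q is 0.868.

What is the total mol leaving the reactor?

183 mol

Q reacted = 0.868 × 67.07 = 58.22 mol; ν_Q = −1, so ξ = 58.22/1 = 58.22 mol.
Outlet amounts (n = n₀ + ν ξ):
  Q: 67.07 − 1(58.22) = 8.853
  U: 0 + 1(58.22) = 58.22
  P: 0 + 1(58.22) = 58.22
  R: 57.83 (inert)
Total out = 8.853 + 58.22 + 58.22 + 57.83 = 183.1 mol.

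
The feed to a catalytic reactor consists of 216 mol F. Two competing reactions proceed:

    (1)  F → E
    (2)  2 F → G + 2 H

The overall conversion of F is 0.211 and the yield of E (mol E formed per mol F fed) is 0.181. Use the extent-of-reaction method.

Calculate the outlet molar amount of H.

Yield of E: 1ξ₁ / 216 = 0.181 → ξ₁ = 39.1 mol.
Conversion of F: 1ξ₁ + 2ξ₂ = 0.211 × 216 = 45.58 → ξ₂ = 3.24 mol.
Outlet amounts (n = n₀ + Σ ν·ξ):
  F: 216 − 1(39.1) − 2(3.24) = 170.4
  E: 0 + 1(39.1) = 39.1
  G: 0 + 1(3.24) = 3.24
  H: 0 + 2(3.24) = 6.48

6.48 mol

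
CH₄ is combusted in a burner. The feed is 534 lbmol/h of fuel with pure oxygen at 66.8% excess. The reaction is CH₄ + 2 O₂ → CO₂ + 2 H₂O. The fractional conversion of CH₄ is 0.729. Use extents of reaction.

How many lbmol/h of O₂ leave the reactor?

Stoichiometric O₂ = 2 × 534 = 1068 lbmol/h; O₂ fed = 1068 × 1.668 = 1781 lbmol/h.
Fuel reacted = 0.729 × 534 → ξ = 389.3 lbmol/h.
Outlet (n = n₀ + ν ξ):
  CH₄: 534 − 1(389.3) = 144.7
  O₂: 1781 − 2(389.3) = 1003
  CO₂: 0 + 1(389.3) = 389.3
  H₂O: 0 + 2(389.3) = 778.6

1000 lbmol/h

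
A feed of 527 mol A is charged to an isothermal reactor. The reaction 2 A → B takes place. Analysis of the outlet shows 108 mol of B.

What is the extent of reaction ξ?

For B: n = n₀ + 1ξ → 108 = 0 + 1ξ, giving ξ = 108 mol.
Outlet amounts (n = n₀ + ν ξ):
  A: 527 − 2(108) = 311
  B: 0 + 1(108) = 108

ξ = 108 mol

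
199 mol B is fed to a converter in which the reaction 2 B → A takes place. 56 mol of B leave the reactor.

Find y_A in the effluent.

0.561

For B: n = n₀ − 2ξ → 56 = 199 − 2ξ, giving ξ = 71.5 mol.
Outlet amounts (n = n₀ + ν ξ):
  B: 199 − 2(71.5) = 56
  A: 0 + 1(71.5) = 71.5
Total out = 127.5 mol; y_A = 71.5 / 127.5 = 0.5608.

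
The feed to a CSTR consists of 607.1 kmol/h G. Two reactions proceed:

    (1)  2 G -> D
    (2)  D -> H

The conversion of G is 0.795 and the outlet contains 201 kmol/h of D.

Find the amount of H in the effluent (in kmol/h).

40.3 kmol/h

Conversion of G: G consumed = 2ξ₁ = 0.795 × 607.1 → ξ₁ = 241.3 kmol/h.
D balance: n_D = 0 + 1ξ₁ − 1ξ₂ = 201 → ξ₂ = (1·241.3 − 201)/1 = 40.32 kmol/h.
Outlet amounts (n = n₀ + Σ ν·ξ):
  G: 607.1 − 2(241.3) = 124.5
  D: 0 + 1(241.3) − 1(40.32) = 201
  H: 0 + 1(40.32) = 40.32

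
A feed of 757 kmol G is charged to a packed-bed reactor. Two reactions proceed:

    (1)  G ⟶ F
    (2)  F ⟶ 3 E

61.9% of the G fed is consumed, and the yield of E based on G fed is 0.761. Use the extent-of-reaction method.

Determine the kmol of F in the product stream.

277 kmol

Conversion of G: G consumed = 1ξ₁ = 0.619 × 757 → ξ₁ = 468.6 kmol.
Yield of E: 3ξ₂ / 757 = 0.761 → ξ₂ = 192 kmol.
Outlet amounts (n = n₀ + Σ ν·ξ):
  G: 757 − 1(468.6) = 288.4
  F: 0 + 1(468.6) − 1(192) = 276.6
  E: 0 + 3(192) = 576.1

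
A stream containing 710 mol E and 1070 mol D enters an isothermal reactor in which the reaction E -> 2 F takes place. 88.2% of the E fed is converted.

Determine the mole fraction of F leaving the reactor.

0.521

E reacted = 0.882 × 710 = 626.2 mol; ν_E = −1, so ξ = 626.2/1 = 626.2 mol.
Outlet amounts (n = n₀ + ν ξ):
  E: 710 − 1(626.2) = 83.78
  F: 0 + 2(626.2) = 1252
  D: 1070 (inert)
Total out = 2406 mol; y_F = 1252 / 2406 = 0.5205.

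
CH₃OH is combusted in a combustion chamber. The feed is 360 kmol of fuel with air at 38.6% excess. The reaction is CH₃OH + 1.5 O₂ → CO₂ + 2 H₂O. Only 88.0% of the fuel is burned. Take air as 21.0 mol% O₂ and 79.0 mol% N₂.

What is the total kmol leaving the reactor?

Stoichiometric O₂ = 1.5 × 360 = 540 kmol; O₂ fed = 540 × 1.386 = 748.4 kmol.
N₂ fed = 748.4 × 79/21 = 2816 kmol.
Fuel reacted = 0.88 × 360 → ξ = 316.8 kmol.
Outlet (n = n₀ + ν ξ):
  CH₃OH: 360 − 1(316.8) = 43.2
  O₂: 748.4 − 1.5(316.8) = 273.2
  N₂: 2816 (inert)
  CO₂: 0 + 1(316.8) = 316.8
  H₂O: 0 + 2(316.8) = 633.6
Total out = 43.2 + 273.2 + 2816 + 316.8 + 633.6 = 4082 kmol.

4080 kmol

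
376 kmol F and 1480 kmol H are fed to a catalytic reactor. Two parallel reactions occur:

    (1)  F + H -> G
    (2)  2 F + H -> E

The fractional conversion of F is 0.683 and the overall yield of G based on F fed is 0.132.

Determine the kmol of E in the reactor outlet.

Yield of G: 1ξ₁ / 376 = 0.132 → ξ₁ = 49.63 kmol.
Conversion of F: 1ξ₁ + 2ξ₂ = 0.683 × 376 = 256.8 → ξ₂ = 103.6 kmol.
Outlet amounts (n = n₀ + Σ ν·ξ):
  F: 376 − 1(49.63) − 2(103.6) = 119.2
  H: 1480 − 1(49.63) − 1(103.6) = 1327
  G: 0 + 1(49.63) = 49.63
  E: 0 + 1(103.6) = 103.6

104 kmol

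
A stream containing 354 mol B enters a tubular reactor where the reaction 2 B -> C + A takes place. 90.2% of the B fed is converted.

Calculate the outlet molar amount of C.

B reacted = 0.902 × 354 = 319.3 mol; ν_B = −2, so ξ = 319.3/2 = 159.7 mol.
Outlet amounts (n = n₀ + ν ξ):
  B: 354 − 2(159.7) = 34.69
  C: 0 + 1(159.7) = 159.7
  A: 0 + 1(159.7) = 159.7

160 mol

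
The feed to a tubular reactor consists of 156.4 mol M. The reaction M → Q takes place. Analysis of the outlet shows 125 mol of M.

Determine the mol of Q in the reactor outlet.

For M: n = n₀ − 1ξ → 125 = 156.4 − 1ξ, giving ξ = 31.4 mol.
Outlet amounts (n = n₀ + ν ξ):
  M: 156.4 − 1(31.4) = 125
  Q: 0 + 1(31.4) = 31.4

31.4 mol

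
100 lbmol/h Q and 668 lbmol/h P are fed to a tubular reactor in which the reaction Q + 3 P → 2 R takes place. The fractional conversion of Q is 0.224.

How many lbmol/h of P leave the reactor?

Q reacted = 0.224 × 100 = 22.4 lbmol/h; ν_Q = −1, so ξ = 22.4/1 = 22.4 lbmol/h.
Outlet amounts (n = n₀ + ν ξ):
  Q: 100 − 1(22.4) = 77.6
  P: 668 − 3(22.4) = 600.8
  R: 0 + 2(22.4) = 44.8

601 lbmol/h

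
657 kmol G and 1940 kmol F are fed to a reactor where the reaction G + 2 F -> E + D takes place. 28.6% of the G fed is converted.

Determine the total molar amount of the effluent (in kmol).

G reacted = 0.286 × 657 = 187.9 kmol; ν_G = −1, so ξ = 187.9/1 = 187.9 kmol.
Outlet amounts (n = n₀ + ν ξ):
  G: 657 − 1(187.9) = 469.1
  F: 1940 − 2(187.9) = 1564
  E: 0 + 1(187.9) = 187.9
  D: 0 + 1(187.9) = 187.9
Total out = 469.1 + 1564 + 187.9 + 187.9 = 2409 kmol.

2410 kmol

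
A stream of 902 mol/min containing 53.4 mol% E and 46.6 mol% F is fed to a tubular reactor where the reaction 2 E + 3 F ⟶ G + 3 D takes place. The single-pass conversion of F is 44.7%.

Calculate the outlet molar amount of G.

F reacted = 0.447 × 420.3 = 187.9 mol/min; ν_F = −3, so ξ = 187.9/3 = 62.63 mol/min.
Outlet amounts (n = n₀ + ν ξ):
  E: 481.7 − 2(62.63) = 356.4
  F: 420.3 − 3(62.63) = 232.4
  G: 0 + 1(62.63) = 62.63
  D: 0 + 3(62.63) = 187.9

62.6 mol/min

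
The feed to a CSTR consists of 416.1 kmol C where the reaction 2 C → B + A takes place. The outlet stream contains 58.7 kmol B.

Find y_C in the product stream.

0.718

For B: n = n₀ + 1ξ → 58.7 = 0 + 1ξ, giving ξ = 58.7 kmol.
Outlet amounts (n = n₀ + ν ξ):
  C: 416.1 − 2(58.7) = 298.7
  B: 0 + 1(58.7) = 58.7
  A: 0 + 1(58.7) = 58.7
Total out = 416.1 kmol; y_C = 298.7 / 416.1 = 0.7179.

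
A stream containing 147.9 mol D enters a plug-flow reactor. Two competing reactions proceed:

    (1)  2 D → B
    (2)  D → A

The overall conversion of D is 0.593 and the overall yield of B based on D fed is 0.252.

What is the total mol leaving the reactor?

111 mol

Yield of B: 1ξ₁ / 147.9 = 0.252 → ξ₁ = 37.27 mol.
Conversion of D: 2ξ₁ + 1ξ₂ = 0.593 × 147.9 = 87.7 → ξ₂ = 13.16 mol.
Outlet amounts (n = n₀ + Σ ν·ξ):
  D: 147.9 − 2(37.27) − 1(13.16) = 60.2
  B: 0 + 1(37.27) = 37.27
  A: 0 + 1(13.16) = 13.16
Total out = 60.2 + 37.27 + 13.16 = 110.6 mol.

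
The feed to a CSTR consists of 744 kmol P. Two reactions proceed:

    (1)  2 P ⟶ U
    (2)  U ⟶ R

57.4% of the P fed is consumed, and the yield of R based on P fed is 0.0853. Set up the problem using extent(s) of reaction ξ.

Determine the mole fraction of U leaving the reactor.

Conversion of P: P consumed = 2ξ₁ = 0.574 × 744 → ξ₁ = 213.5 kmol.
Yield of R: 1ξ₂ / 744 = 0.0853 → ξ₂ = 63.46 kmol.
Outlet amounts (n = n₀ + Σ ν·ξ):
  P: 744 − 2(213.5) = 316.9
  U: 0 + 1(213.5) − 1(63.46) = 150.1
  R: 0 + 1(63.46) = 63.46
Total out = 530.5 kmol; y_U = 150.1 / 530.5 = 0.2829.

0.283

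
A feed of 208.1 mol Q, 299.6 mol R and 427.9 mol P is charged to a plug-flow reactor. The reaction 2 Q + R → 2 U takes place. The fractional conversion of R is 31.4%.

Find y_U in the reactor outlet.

0.224

R reacted = 0.314 × 299.6 = 94.07 mol; ν_R = −1, so ξ = 94.07/1 = 94.07 mol.
Outlet amounts (n = n₀ + ν ξ):
  Q: 208.1 − 2(94.07) = 19.95
  R: 299.6 − 1(94.07) = 205.5
  U: 0 + 2(94.07) = 188.1
  P: 427.9 (inert)
Total out = 841.5 mol; y_U = 188.1 / 841.5 = 0.2236.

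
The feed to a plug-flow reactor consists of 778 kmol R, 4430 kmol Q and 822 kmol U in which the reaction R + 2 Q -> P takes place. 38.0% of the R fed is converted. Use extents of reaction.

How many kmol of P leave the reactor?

296 kmol

R reacted = 0.38 × 778 = 295.6 kmol; ν_R = −1, so ξ = 295.6/1 = 295.6 kmol.
Outlet amounts (n = n₀ + ν ξ):
  R: 778 − 1(295.6) = 482.4
  Q: 4430 − 2(295.6) = 3839
  P: 0 + 1(295.6) = 295.6
  U: 822 (inert)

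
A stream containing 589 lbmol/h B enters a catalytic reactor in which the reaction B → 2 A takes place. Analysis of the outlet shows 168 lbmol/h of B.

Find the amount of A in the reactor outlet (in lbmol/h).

842 lbmol/h

For B: n = n₀ − 1ξ → 168 = 589 − 1ξ, giving ξ = 421 lbmol/h.
Outlet amounts (n = n₀ + ν ξ):
  B: 589 − 1(421) = 168
  A: 0 + 2(421) = 842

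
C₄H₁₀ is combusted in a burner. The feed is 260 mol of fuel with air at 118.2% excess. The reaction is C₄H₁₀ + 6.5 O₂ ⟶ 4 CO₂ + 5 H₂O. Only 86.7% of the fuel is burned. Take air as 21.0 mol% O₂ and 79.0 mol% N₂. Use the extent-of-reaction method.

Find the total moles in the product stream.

Stoichiometric O₂ = 6.5 × 260 = 1690 mol; O₂ fed = 1690 × 2.182 = 3688 mol.
N₂ fed = 3688 × 79/21 = 13870 mol.
Fuel reacted = 0.867 × 260 → ξ = 225.4 mol.
Outlet (n = n₀ + ν ξ):
  C₄H₁₀: 260 − 1(225.4) = 34.58
  O₂: 3688 − 6.5(225.4) = 2222
  N₂: 13870 (inert)
  CO₂: 0 + 4(225.4) = 901.7
  H₂O: 0 + 5(225.4) = 1127
Total out = 34.58 + 2222 + 13870 + 901.7 + 1127 = 18160 mol.

18200 mol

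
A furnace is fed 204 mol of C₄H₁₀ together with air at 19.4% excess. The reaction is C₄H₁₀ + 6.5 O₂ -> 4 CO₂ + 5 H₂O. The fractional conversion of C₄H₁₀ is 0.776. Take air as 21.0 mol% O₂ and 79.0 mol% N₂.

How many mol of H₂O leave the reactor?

792 mol

Stoichiometric O₂ = 6.5 × 204 = 1326 mol; O₂ fed = 1326 × 1.194 = 1583 mol.
N₂ fed = 1583 × 79/21 = 5956 mol.
Fuel reacted = 0.776 × 204 → ξ = 158.3 mol.
Outlet (n = n₀ + ν ξ):
  C₄H₁₀: 204 − 1(158.3) = 45.7
  O₂: 1583 − 6.5(158.3) = 554.3
  N₂: 5956 (inert)
  CO₂: 0 + 4(158.3) = 633.2
  H₂O: 0 + 5(158.3) = 791.5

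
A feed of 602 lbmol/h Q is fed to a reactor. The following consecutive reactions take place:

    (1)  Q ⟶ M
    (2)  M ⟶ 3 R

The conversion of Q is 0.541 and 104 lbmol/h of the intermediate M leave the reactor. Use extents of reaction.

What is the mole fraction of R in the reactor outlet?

0.636

Conversion of Q: Q consumed = 1ξ₁ = 0.541 × 602 → ξ₁ = 325.7 lbmol/h.
M balance: n_M = 0 + 1ξ₁ − 1ξ₂ = 104 → ξ₂ = (1·325.7 − 104)/1 = 221.7 lbmol/h.
Outlet amounts (n = n₀ + Σ ν·ξ):
  Q: 602 − 1(325.7) = 276.3
  M: 0 + 1(325.7) − 1(221.7) = 104
  R: 0 + 3(221.7) = 665
Total out = 1045 lbmol/h; y_R = 665 / 1045 = 0.6362.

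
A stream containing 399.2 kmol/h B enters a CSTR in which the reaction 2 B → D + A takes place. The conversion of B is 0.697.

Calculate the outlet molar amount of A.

B reacted = 0.697 × 399.2 = 278.2 kmol/h; ν_B = −2, so ξ = 278.2/2 = 139.1 kmol/h.
Outlet amounts (n = n₀ + ν ξ):
  B: 399.2 − 2(139.1) = 121
  D: 0 + 1(139.1) = 139.1
  A: 0 + 1(139.1) = 139.1

139 kmol/h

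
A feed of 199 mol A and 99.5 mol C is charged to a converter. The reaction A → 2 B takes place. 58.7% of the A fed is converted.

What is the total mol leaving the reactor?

A reacted = 0.587 × 199 = 116.8 mol; ν_A = −1, so ξ = 116.8/1 = 116.8 mol.
Outlet amounts (n = n₀ + ν ξ):
  A: 199 − 1(116.8) = 82.19
  B: 0 + 2(116.8) = 233.6
  C: 99.5 (inert)
Total out = 82.19 + 233.6 + 99.5 = 415.3 mol.

415 mol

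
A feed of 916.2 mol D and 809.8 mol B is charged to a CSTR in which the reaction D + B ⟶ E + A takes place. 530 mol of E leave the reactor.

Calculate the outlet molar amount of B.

280 mol

For E: n = n₀ + 1ξ → 530 = 0 + 1ξ, giving ξ = 530 mol.
Outlet amounts (n = n₀ + ν ξ):
  D: 916.2 − 1(530) = 386.2
  B: 809.8 − 1(530) = 279.8
  E: 0 + 1(530) = 530
  A: 0 + 1(530) = 530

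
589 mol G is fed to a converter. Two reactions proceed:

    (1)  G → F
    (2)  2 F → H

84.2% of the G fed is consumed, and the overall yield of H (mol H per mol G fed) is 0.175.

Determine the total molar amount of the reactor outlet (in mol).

Conversion of G: G consumed = 1ξ₁ = 0.842 × 589 → ξ₁ = 495.9 mol.
Yield of H: 1ξ₂ / 589 = 0.175 → ξ₂ = 103.1 mol.
Outlet amounts (n = n₀ + Σ ν·ξ):
  G: 589 − 1(495.9) = 93.06
  F: 0 + 1(495.9) − 2(103.1) = 289.8
  H: 0 + 1(103.1) = 103.1
Total out = 93.06 + 289.8 + 103.1 = 485.9 mol.

486 mol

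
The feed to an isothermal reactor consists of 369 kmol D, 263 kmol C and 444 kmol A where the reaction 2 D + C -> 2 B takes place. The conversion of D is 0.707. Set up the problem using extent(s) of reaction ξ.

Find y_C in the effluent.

0.14

D reacted = 0.707 × 369 = 260.9 kmol; ν_D = −2, so ξ = 260.9/2 = 130.4 kmol.
Outlet amounts (n = n₀ + ν ξ):
  D: 369 − 2(130.4) = 108.1
  C: 263 − 1(130.4) = 132.6
  B: 0 + 2(130.4) = 260.9
  A: 444 (inert)
Total out = 945.6 kmol; y_C = 132.6 / 945.6 = 0.1402.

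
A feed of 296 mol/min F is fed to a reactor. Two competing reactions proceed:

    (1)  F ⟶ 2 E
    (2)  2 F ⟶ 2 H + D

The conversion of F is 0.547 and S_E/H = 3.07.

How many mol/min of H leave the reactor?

63.9 mol/min

Conversion of F: F consumed = 0.547 × 296 = 161.9 mol/min = 1ξ₁ + 2ξ₂.
Selectivity: 2ξ₁ / (2ξ₂) = 3.07 → ξ₁ = 3.07 ξ₂.
Substitute: (1·3.07 + 2) ξ₂ = 161.9 → ξ₂ = 31.94 mol/min, ξ₁ = 98.04 mol/min.
Outlet amounts (n = n₀ + Σ ν·ξ):
  F: 296 − 1(98.04) − 2(31.94) = 134.1
  E: 0 + 2(98.04) = 196.1
  H: 0 + 2(31.94) = 63.87
  D: 0 + 1(31.94) = 31.94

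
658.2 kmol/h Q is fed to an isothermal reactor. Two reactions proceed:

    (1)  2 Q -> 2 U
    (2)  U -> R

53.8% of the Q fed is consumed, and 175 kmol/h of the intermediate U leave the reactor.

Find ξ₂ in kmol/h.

Conversion of Q: Q consumed = 2ξ₁ = 0.538 × 658.2 → ξ₁ = 177.1 kmol/h.
U balance: n_U = 0 + 2ξ₁ − 1ξ₂ = 175 → ξ₂ = (2·177.1 − 175)/1 = 179.1 kmol/h.
Outlet amounts (n = n₀ + Σ ν·ξ):
  Q: 658.2 − 2(177.1) = 304.1
  U: 0 + 2(177.1) − 1(179.1) = 175
  R: 0 + 1(179.1) = 179.1

ξ₂ = 179 kmol/h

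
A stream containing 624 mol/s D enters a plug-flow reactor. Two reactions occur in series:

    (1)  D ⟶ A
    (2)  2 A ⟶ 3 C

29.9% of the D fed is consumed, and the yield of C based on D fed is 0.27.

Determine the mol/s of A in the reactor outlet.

Conversion of D: D consumed = 1ξ₁ = 0.299 × 624 → ξ₁ = 186.6 mol/s.
Yield of C: 3ξ₂ / 624 = 0.27 → ξ₂ = 56.16 mol/s.
Outlet amounts (n = n₀ + Σ ν·ξ):
  D: 624 − 1(186.6) = 437.4
  A: 0 + 1(186.6) − 2(56.16) = 74.26
  C: 0 + 3(56.16) = 168.5

74.3 mol/s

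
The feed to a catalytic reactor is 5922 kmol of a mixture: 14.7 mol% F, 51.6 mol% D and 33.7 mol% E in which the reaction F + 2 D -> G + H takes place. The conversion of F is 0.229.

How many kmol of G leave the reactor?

F reacted = 0.229 × 870.5 = 199.4 kmol; ν_F = −1, so ξ = 199.4/1 = 199.4 kmol.
Outlet amounts (n = n₀ + ν ξ):
  F: 870.5 − 1(199.4) = 671.2
  D: 3056 − 2(199.4) = 2657
  G: 0 + 1(199.4) = 199.4
  H: 0 + 1(199.4) = 199.4
  E: 1996 (inert)

199 kmol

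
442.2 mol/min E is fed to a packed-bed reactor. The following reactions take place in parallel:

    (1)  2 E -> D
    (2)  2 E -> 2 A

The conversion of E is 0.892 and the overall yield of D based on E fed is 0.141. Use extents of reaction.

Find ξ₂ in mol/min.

Yield of D: 1ξ₁ / 442.2 = 0.141 → ξ₁ = 62.35 mol/min.
Conversion of E: 2ξ₁ + 2ξ₂ = 0.892 × 442.2 = 394.4 → ξ₂ = 134.9 mol/min.
Outlet amounts (n = n₀ + Σ ν·ξ):
  E: 442.2 − 2(62.35) − 2(134.9) = 47.76
  D: 0 + 1(62.35) = 62.35
  A: 0 + 2(134.9) = 269.7

ξ₂ = 135 mol/min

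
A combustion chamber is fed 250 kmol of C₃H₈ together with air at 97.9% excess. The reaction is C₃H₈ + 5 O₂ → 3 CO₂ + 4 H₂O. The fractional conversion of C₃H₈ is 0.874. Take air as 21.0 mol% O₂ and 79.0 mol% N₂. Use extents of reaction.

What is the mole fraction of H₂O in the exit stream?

0.0714

Stoichiometric O₂ = 5 × 250 = 1250 kmol; O₂ fed = 1250 × 1.979 = 2474 kmol.
N₂ fed = 2474 × 79/21 = 9306 kmol.
Fuel reacted = 0.874 × 250 → ξ = 218.5 kmol.
Outlet (n = n₀ + ν ξ):
  C₃H₈: 250 − 1(218.5) = 31.5
  O₂: 2474 − 5(218.5) = 1381
  N₂: 9306 (inert)
  CO₂: 0 + 3(218.5) = 655.5
  H₂O: 0 + 4(218.5) = 874
Total out = 12250 kmol; y_H₂O = 874 / 12250 = 0.07136.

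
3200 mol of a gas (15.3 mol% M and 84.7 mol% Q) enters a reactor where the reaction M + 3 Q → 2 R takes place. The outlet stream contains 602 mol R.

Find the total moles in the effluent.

2600 mol

For R: n = n₀ + 2ξ → 602 = 0 + 2ξ, giving ξ = 301 mol.
Outlet amounts (n = n₀ + ν ξ):
  M: 489.6 − 1(301) = 188.6
  Q: 2710 − 3(301) = 1807
  R: 0 + 2(301) = 602
Total out = 188.6 + 1807 + 602 = 2598 mol.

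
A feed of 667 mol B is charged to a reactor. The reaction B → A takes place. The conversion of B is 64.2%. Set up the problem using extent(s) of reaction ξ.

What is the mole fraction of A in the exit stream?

B reacted = 0.642 × 667 = 428.2 mol; ν_B = −1, so ξ = 428.2/1 = 428.2 mol.
Outlet amounts (n = n₀ + ν ξ):
  B: 667 − 1(428.2) = 238.8
  A: 0 + 1(428.2) = 428.2
Total out = 667 mol; y_A = 428.2 / 667 = 0.642.

0.642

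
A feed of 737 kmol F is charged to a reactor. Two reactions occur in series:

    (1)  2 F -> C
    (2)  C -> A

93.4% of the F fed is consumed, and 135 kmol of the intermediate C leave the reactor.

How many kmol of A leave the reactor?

209 kmol

Conversion of F: F consumed = 2ξ₁ = 0.934 × 737 → ξ₁ = 344.2 kmol.
C balance: n_C = 0 + 1ξ₁ − 1ξ₂ = 135 → ξ₂ = (1·344.2 − 135)/1 = 209.2 kmol.
Outlet amounts (n = n₀ + Σ ν·ξ):
  F: 737 − 2(344.2) = 48.64
  C: 0 + 1(344.2) − 1(209.2) = 135
  A: 0 + 1(209.2) = 209.2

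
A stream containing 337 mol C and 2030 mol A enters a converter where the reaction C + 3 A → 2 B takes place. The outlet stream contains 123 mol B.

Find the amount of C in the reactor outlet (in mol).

276 mol

For B: n = n₀ + 2ξ → 123 = 0 + 2ξ, giving ξ = 61.5 mol.
Outlet amounts (n = n₀ + ν ξ):
  C: 337 − 1(61.5) = 275.5
  A: 2030 − 3(61.5) = 1846
  B: 0 + 2(61.5) = 123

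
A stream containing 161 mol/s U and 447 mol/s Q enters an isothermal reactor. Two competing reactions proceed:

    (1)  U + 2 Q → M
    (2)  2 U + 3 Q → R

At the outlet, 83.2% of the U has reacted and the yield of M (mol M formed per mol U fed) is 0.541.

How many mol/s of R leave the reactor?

23.4 mol/s

Yield of M: 1ξ₁ / 161 = 0.541 → ξ₁ = 87.1 mol/s.
Conversion of U: 1ξ₁ + 2ξ₂ = 0.832 × 161 = 134 → ξ₂ = 23.43 mol/s.
Outlet amounts (n = n₀ + Σ ν·ξ):
  U: 161 − 1(87.1) − 2(23.43) = 27.05
  Q: 447 − 2(87.1) − 3(23.43) = 202.5
  M: 0 + 1(87.1) = 87.1
  R: 0 + 1(23.43) = 23.43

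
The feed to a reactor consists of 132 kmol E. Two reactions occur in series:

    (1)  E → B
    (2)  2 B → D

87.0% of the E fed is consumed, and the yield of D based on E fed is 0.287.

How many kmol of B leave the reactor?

39.1 kmol

Conversion of E: E consumed = 1ξ₁ = 0.87 × 132 → ξ₁ = 114.8 kmol.
Yield of D: 1ξ₂ / 132 = 0.287 → ξ₂ = 37.88 kmol.
Outlet amounts (n = n₀ + Σ ν·ξ):
  E: 132 − 1(114.8) = 17.16
  B: 0 + 1(114.8) − 2(37.88) = 39.07
  D: 0 + 1(37.88) = 37.88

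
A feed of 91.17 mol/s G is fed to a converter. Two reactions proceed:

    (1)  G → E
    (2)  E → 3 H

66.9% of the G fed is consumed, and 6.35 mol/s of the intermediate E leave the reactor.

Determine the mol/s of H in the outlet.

Conversion of G: G consumed = 1ξ₁ = 0.669 × 91.17 → ξ₁ = 60.99 mol/s.
E balance: n_E = 0 + 1ξ₁ − 1ξ₂ = 6.35 → ξ₂ = (1·60.99 − 6.35)/1 = 54.64 mol/s.
Outlet amounts (n = n₀ + Σ ν·ξ):
  G: 91.17 − 1(60.99) = 30.18
  E: 0 + 1(60.99) − 1(54.64) = 6.35
  H: 0 + 3(54.64) = 163.9

164 mol/s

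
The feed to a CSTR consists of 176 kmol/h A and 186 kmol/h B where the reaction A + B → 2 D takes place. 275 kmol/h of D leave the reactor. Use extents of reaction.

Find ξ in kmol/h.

For D: n = n₀ + 2ξ → 275 = 0 + 2ξ, giving ξ = 137.5 kmol/h.
Outlet amounts (n = n₀ + ν ξ):
  A: 176 − 1(137.5) = 38.5
  B: 186 − 1(137.5) = 48.5
  D: 0 + 2(137.5) = 275

ξ = 138 kmol/h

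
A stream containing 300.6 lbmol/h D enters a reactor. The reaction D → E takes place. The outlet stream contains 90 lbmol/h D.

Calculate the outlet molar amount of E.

211 lbmol/h

For D: n = n₀ − 1ξ → 90 = 300.6 − 1ξ, giving ξ = 210.6 lbmol/h.
Outlet amounts (n = n₀ + ν ξ):
  D: 300.6 − 1(210.6) = 90
  E: 0 + 1(210.6) = 210.6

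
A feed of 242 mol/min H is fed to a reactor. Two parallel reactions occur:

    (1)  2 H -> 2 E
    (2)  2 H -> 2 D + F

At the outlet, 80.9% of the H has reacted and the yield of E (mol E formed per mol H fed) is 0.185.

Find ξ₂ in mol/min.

Yield of E: 2ξ₁ / 242 = 0.185 → ξ₁ = 22.38 mol/min.
Conversion of H: 2ξ₁ + 2ξ₂ = 0.809 × 242 = 195.8 → ξ₂ = 75.5 mol/min.
Outlet amounts (n = n₀ + Σ ν·ξ):
  H: 242 − 2(22.38) − 2(75.5) = 46.22
  E: 0 + 2(22.38) = 44.77
  D: 0 + 2(75.5) = 151
  F: 0 + 1(75.5) = 75.5

ξ₂ = 75.5 mol/min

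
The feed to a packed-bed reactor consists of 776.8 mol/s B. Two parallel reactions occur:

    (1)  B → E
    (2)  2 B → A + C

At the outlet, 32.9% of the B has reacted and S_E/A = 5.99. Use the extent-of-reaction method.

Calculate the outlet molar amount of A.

Conversion of B: B consumed = 0.329 × 776.8 = 255.6 mol/s = 1ξ₁ + 2ξ₂.
Selectivity: 1ξ₁ / (1ξ₂) = 5.99 → ξ₁ = 5.99 ξ₂.
Substitute: (1·5.99 + 2) ξ₂ = 255.6 → ξ₂ = 31.99 mol/s, ξ₁ = 191.6 mol/s.
Outlet amounts (n = n₀ + Σ ν·ξ):
  B: 776.8 − 1(191.6) − 2(31.99) = 521.2
  E: 0 + 1(191.6) = 191.6
  A: 0 + 1(31.99) = 31.99
  C: 0 + 1(31.99) = 31.99

32 mol/s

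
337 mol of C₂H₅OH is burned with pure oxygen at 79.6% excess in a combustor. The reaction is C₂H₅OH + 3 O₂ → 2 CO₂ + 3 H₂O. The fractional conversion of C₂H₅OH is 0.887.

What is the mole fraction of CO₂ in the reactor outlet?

Stoichiometric O₂ = 3 × 337 = 1011 mol; O₂ fed = 1011 × 1.796 = 1816 mol.
Fuel reacted = 0.887 × 337 → ξ = 298.9 mol.
Outlet (n = n₀ + ν ξ):
  C₂H₅OH: 337 − 1(298.9) = 38.08
  O₂: 1816 − 3(298.9) = 919
  CO₂: 0 + 2(298.9) = 597.8
  H₂O: 0 + 3(298.9) = 896.8
Total out = 2452 mol; y_CO₂ = 597.8 / 2452 = 0.2438.

0.244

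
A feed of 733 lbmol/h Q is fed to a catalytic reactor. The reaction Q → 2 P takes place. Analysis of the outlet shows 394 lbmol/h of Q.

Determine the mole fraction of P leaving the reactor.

0.632

For Q: n = n₀ − 1ξ → 394 = 733 − 1ξ, giving ξ = 339 lbmol/h.
Outlet amounts (n = n₀ + ν ξ):
  Q: 733 − 1(339) = 394
  P: 0 + 2(339) = 678
Total out = 1072 lbmol/h; y_P = 678 / 1072 = 0.6325.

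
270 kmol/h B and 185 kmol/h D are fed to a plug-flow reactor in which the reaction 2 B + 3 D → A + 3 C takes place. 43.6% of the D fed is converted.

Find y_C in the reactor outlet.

0.188

D reacted = 0.436 × 185 = 80.66 kmol/h; ν_D = −3, so ξ = 80.66/3 = 26.89 kmol/h.
Outlet amounts (n = n₀ + ν ξ):
  B: 270 − 2(26.89) = 216.2
  D: 185 − 3(26.89) = 104.3
  A: 0 + 1(26.89) = 26.89
  C: 0 + 3(26.89) = 80.66
Total out = 428.1 kmol/h; y_C = 80.66 / 428.1 = 0.1884.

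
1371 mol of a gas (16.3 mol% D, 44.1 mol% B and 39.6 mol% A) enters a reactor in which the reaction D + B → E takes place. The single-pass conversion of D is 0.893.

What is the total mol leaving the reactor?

1170 mol

D reacted = 0.893 × 223.5 = 199.6 mol; ν_D = −1, so ξ = 199.6/1 = 199.6 mol.
Outlet amounts (n = n₀ + ν ξ):
  D: 223.5 − 1(199.6) = 23.91
  B: 604.6 − 1(199.6) = 405
  E: 0 + 1(199.6) = 199.6
  A: 542.9 (inert)
Total out = 23.91 + 405 + 199.6 + 542.9 = 1171 mol.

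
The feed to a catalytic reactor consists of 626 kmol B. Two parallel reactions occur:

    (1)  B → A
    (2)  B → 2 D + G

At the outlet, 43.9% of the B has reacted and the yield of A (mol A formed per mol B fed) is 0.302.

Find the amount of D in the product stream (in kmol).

Yield of A: 1ξ₁ / 626 = 0.302 → ξ₁ = 189.1 kmol.
Conversion of B: 1ξ₁ + 1ξ₂ = 0.439 × 626 = 274.8 → ξ₂ = 85.76 kmol.
Outlet amounts (n = n₀ + Σ ν·ξ):
  B: 626 − 1(189.1) − 1(85.76) = 351.2
  A: 0 + 1(189.1) = 189.1
  D: 0 + 2(85.76) = 171.5
  G: 0 + 1(85.76) = 85.76

172 kmol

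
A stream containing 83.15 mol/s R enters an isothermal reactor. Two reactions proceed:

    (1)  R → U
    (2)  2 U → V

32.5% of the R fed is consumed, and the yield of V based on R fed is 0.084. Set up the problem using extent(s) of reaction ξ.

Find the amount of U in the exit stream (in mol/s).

Conversion of R: R consumed = 1ξ₁ = 0.325 × 83.15 → ξ₁ = 27.02 mol/s.
Yield of V: 1ξ₂ / 83.15 = 0.084 → ξ₂ = 6.985 mol/s.
Outlet amounts (n = n₀ + Σ ν·ξ):
  R: 83.15 − 1(27.02) = 56.13
  U: 0 + 1(27.02) − 2(6.985) = 13.05
  V: 0 + 1(6.985) = 6.985

13.1 mol/s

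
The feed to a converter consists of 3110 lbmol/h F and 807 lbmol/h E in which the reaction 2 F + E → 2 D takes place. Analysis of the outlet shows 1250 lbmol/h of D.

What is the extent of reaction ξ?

For D: n = n₀ + 2ξ → 1250 = 0 + 2ξ, giving ξ = 625 lbmol/h.
Outlet amounts (n = n₀ + ν ξ):
  F: 3110 − 2(625) = 1860
  E: 807 − 1(625) = 182
  D: 0 + 2(625) = 1250

ξ = 625 lbmol/h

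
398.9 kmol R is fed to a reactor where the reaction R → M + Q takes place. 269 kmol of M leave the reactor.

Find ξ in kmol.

ξ = 269 kmol

For M: n = n₀ + 1ξ → 269 = 0 + 1ξ, giving ξ = 269 kmol.
Outlet amounts (n = n₀ + ν ξ):
  R: 398.9 − 1(269) = 129.9
  M: 0 + 1(269) = 269
  Q: 0 + 1(269) = 269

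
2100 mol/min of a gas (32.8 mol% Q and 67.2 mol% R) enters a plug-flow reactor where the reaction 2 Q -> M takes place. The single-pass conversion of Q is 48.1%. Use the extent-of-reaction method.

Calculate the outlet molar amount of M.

Q reacted = 0.481 × 688.8 = 331.3 mol/min; ν_Q = −2, so ξ = 331.3/2 = 165.7 mol/min.
Outlet amounts (n = n₀ + ν ξ):
  Q: 688.8 − 2(165.7) = 357.5
  M: 0 + 1(165.7) = 165.7
  R: 1411 (inert)

166 mol/min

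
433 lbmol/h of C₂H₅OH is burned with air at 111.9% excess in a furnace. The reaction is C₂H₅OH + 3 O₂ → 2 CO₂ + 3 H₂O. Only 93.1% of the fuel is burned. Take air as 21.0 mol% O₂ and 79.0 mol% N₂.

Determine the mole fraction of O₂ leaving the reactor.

0.111

Stoichiometric O₂ = 3 × 433 = 1299 lbmol/h; O₂ fed = 1299 × 2.119 = 2753 lbmol/h.
N₂ fed = 2753 × 79/21 = 10350 lbmol/h.
Fuel reacted = 0.931 × 433 → ξ = 403.1 lbmol/h.
Outlet (n = n₀ + ν ξ):
  C₂H₅OH: 433 − 1(403.1) = 29.88
  O₂: 2753 − 3(403.1) = 1543
  N₂: 10350 (inert)
  CO₂: 0 + 2(403.1) = 806.2
  H₂O: 0 + 3(403.1) = 1209
Total out = 13940 lbmol/h; y_O₂ = 1543 / 13940 = 0.1107.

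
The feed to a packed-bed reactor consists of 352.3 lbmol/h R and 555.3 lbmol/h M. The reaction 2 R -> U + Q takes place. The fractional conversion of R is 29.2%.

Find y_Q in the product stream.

R reacted = 0.292 × 352.3 = 102.9 lbmol/h; ν_R = −2, so ξ = 102.9/2 = 51.44 lbmol/h.
Outlet amounts (n = n₀ + ν ξ):
  R: 352.3 − 2(51.44) = 249.4
  U: 0 + 1(51.44) = 51.44
  Q: 0 + 1(51.44) = 51.44
  M: 555.3 (inert)
Total out = 907.6 lbmol/h; y_Q = 51.44 / 907.6 = 0.05667.

0.0567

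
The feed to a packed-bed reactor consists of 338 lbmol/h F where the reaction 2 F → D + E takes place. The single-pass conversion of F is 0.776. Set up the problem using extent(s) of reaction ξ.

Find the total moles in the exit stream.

F reacted = 0.776 × 338 = 262.3 lbmol/h; ν_F = −2, so ξ = 262.3/2 = 131.1 lbmol/h.
Outlet amounts (n = n₀ + ν ξ):
  F: 338 − 2(131.1) = 75.71
  D: 0 + 1(131.1) = 131.1
  E: 0 + 1(131.1) = 131.1
Total out = 75.71 + 131.1 + 131.1 = 338 lbmol/h.

338 lbmol/h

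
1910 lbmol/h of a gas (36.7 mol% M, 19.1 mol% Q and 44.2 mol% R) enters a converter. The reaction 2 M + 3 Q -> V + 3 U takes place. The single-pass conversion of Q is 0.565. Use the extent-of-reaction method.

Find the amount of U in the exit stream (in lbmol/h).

206 lbmol/h

Q reacted = 0.565 × 364.8 = 206.1 lbmol/h; ν_Q = −3, so ξ = 206.1/3 = 68.71 lbmol/h.
Outlet amounts (n = n₀ + ν ξ):
  M: 701 − 2(68.71) = 563.6
  Q: 364.8 − 3(68.71) = 158.7
  V: 0 + 1(68.71) = 68.71
  U: 0 + 3(68.71) = 206.1
  R: 844.2 (inert)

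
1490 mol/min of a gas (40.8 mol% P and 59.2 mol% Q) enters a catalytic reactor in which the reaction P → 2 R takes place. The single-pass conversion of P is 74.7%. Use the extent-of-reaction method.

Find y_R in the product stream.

0.467

P reacted = 0.747 × 607.9 = 454.1 mol/min; ν_P = −1, so ξ = 454.1/1 = 454.1 mol/min.
Outlet amounts (n = n₀ + ν ξ):
  P: 607.9 − 1(454.1) = 153.8
  R: 0 + 2(454.1) = 908.2
  Q: 882.1 (inert)
Total out = 1944 mol/min; y_R = 908.2 / 1944 = 0.4672.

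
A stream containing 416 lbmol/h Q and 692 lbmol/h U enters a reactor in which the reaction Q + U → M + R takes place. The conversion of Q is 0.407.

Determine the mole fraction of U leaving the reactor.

0.472

Q reacted = 0.407 × 416 = 169.3 lbmol/h; ν_Q = −1, so ξ = 169.3/1 = 169.3 lbmol/h.
Outlet amounts (n = n₀ + ν ξ):
  Q: 416 − 1(169.3) = 246.7
  U: 692 − 1(169.3) = 522.7
  M: 0 + 1(169.3) = 169.3
  R: 0 + 1(169.3) = 169.3
Total out = 1108 lbmol/h; y_U = 522.7 / 1108 = 0.4717.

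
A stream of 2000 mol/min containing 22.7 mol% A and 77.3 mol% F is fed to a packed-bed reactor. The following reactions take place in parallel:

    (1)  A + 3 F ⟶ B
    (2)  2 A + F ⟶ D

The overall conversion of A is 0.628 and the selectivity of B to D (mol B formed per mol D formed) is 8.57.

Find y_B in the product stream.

0.185

Conversion of A: A consumed = 0.628 × 454 = 285.1 mol/min = 1ξ₁ + 2ξ₂.
Selectivity: 1ξ₁ / (1ξ₂) = 8.57 → ξ₁ = 8.57 ξ₂.
Substitute: (1·8.57 + 2) ξ₂ = 285.1 → ξ₂ = 26.97 mol/min, ξ₁ = 231.2 mol/min.
Outlet amounts (n = n₀ + Σ ν·ξ):
  A: 454 − 1(231.2) − 2(26.97) = 168.9
  F: 1546 − 3(231.2) − 1(26.97) = 825.5
  B: 0 + 1(231.2) = 231.2
  D: 0 + 1(26.97) = 26.97
Total out = 1253 mol/min; y_B = 231.2 / 1253 = 0.1846.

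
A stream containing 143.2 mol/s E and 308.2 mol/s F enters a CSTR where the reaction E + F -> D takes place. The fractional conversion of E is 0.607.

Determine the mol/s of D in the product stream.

E reacted = 0.607 × 143.2 = 86.92 mol/s; ν_E = −1, so ξ = 86.92/1 = 86.92 mol/s.
Outlet amounts (n = n₀ + ν ξ):
  E: 143.2 − 1(86.92) = 56.28
  F: 308.2 − 1(86.92) = 221.3
  D: 0 + 1(86.92) = 86.92

86.9 mol/s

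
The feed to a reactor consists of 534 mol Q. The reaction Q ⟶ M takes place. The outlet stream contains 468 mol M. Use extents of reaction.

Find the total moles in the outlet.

For M: n = n₀ + 1ξ → 468 = 0 + 1ξ, giving ξ = 468 mol.
Outlet amounts (n = n₀ + ν ξ):
  Q: 534 − 1(468) = 66
  M: 0 + 1(468) = 468
Total out = 66 + 468 = 534 mol.

534 mol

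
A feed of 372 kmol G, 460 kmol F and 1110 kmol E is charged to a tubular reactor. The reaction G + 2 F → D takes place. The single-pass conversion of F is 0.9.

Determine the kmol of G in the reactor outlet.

F reacted = 0.9 × 460 = 414 kmol; ν_F = −2, so ξ = 414/2 = 207 kmol.
Outlet amounts (n = n₀ + ν ξ):
  G: 372 − 1(207) = 165
  F: 460 − 2(207) = 46
  D: 0 + 1(207) = 207
  E: 1110 (inert)

165 kmol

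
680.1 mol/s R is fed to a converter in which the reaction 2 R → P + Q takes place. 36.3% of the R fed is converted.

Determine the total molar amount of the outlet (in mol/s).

680 mol/s

R reacted = 0.363 × 680.1 = 246.9 mol/s; ν_R = −2, so ξ = 246.9/2 = 123.4 mol/s.
Outlet amounts (n = n₀ + ν ξ):
  R: 680.1 − 2(123.4) = 433.2
  P: 0 + 1(123.4) = 123.4
  Q: 0 + 1(123.4) = 123.4
Total out = 433.2 + 123.4 + 123.4 = 680.1 mol/s.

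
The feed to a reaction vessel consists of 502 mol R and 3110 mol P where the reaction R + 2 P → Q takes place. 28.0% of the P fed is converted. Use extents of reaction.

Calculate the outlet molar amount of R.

P reacted = 0.28 × 3110 = 870.8 mol; ν_P = −2, so ξ = 870.8/2 = 435.4 mol.
Outlet amounts (n = n₀ + ν ξ):
  R: 502 − 1(435.4) = 66.6
  P: 3110 − 2(435.4) = 2239
  Q: 0 + 1(435.4) = 435.4

66.6 mol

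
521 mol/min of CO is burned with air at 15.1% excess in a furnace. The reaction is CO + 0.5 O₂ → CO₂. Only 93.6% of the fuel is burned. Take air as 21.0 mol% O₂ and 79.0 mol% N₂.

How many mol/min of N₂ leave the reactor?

Stoichiometric O₂ = 0.5 × 521 = 260.5 mol/min; O₂ fed = 260.5 × 1.151 = 299.8 mol/min.
N₂ fed = 299.8 × 79/21 = 1128 mol/min.
Fuel reacted = 0.936 × 521 → ξ = 487.7 mol/min.
Outlet (n = n₀ + ν ξ):
  CO: 521 − 1(487.7) = 33.34
  O₂: 299.8 − 0.5(487.7) = 56.01
  N₂: 1128 (inert)
  CO₂: 0 + 1(487.7) = 487.7

1130 mol/min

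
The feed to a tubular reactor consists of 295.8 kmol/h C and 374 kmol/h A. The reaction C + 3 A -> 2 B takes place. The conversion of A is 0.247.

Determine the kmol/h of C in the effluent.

A reacted = 0.247 × 374 = 92.38 kmol/h; ν_A = −3, so ξ = 92.38/3 = 30.79 kmol/h.
Outlet amounts (n = n₀ + ν ξ):
  C: 295.8 − 1(30.79) = 265
  A: 374 − 3(30.79) = 281.6
  B: 0 + 2(30.79) = 61.59

265 kmol/h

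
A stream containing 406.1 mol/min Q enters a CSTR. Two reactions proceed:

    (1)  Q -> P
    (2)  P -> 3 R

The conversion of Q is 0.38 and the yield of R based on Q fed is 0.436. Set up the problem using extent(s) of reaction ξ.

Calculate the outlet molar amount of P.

Conversion of Q: Q consumed = 1ξ₁ = 0.38 × 406.1 → ξ₁ = 154.3 mol/min.
Yield of R: 3ξ₂ / 406.1 = 0.436 → ξ₂ = 59.02 mol/min.
Outlet amounts (n = n₀ + Σ ν·ξ):
  Q: 406.1 − 1(154.3) = 251.8
  P: 0 + 1(154.3) − 1(59.02) = 95.3
  R: 0 + 3(59.02) = 177.1

95.3 mol/min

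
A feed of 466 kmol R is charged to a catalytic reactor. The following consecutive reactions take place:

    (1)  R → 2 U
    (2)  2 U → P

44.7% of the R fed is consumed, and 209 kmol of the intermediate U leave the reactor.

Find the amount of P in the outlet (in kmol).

Conversion of R: R consumed = 1ξ₁ = 0.447 × 466 → ξ₁ = 208.3 kmol.
U balance: n_U = 0 + 2ξ₁ − 2ξ₂ = 209 → ξ₂ = (2·208.3 − 209)/2 = 103.8 kmol.
Outlet amounts (n = n₀ + Σ ν·ξ):
  R: 466 − 1(208.3) = 257.7
  U: 0 + 2(208.3) − 2(103.8) = 209
  P: 0 + 1(103.8) = 103.8

104 kmol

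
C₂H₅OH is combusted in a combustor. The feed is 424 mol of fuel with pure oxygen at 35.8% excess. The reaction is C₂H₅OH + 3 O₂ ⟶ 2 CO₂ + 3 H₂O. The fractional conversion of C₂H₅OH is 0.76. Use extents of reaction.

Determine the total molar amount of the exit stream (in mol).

Stoichiometric O₂ = 3 × 424 = 1272 mol; O₂ fed = 1272 × 1.358 = 1727 mol.
Fuel reacted = 0.76 × 424 → ξ = 322.2 mol.
Outlet (n = n₀ + ν ξ):
  C₂H₅OH: 424 − 1(322.2) = 101.8
  O₂: 1727 − 3(322.2) = 760.7
  CO₂: 0 + 2(322.2) = 644.5
  H₂O: 0 + 3(322.2) = 966.7
Total out = 101.8 + 760.7 + 644.5 + 966.7 = 2474 mol.

2470 mol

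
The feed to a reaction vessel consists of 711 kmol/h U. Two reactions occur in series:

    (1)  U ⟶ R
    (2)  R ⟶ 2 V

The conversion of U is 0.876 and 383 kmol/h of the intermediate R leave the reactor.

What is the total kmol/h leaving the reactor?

Conversion of U: U consumed = 1ξ₁ = 0.876 × 711 → ξ₁ = 622.8 kmol/h.
R balance: n_R = 0 + 1ξ₁ − 1ξ₂ = 383 → ξ₂ = (1·622.8 − 383)/1 = 239.8 kmol/h.
Outlet amounts (n = n₀ + Σ ν·ξ):
  U: 711 − 1(622.8) = 88.16
  R: 0 + 1(622.8) − 1(239.8) = 383
  V: 0 + 2(239.8) = 479.7
Total out = 88.16 + 383 + 479.7 = 950.8 kmol/h.

951 kmol/h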